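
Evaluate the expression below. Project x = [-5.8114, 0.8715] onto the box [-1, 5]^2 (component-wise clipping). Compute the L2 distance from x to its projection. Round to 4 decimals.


Project each component onto [-1, 5].
clip(-5.8114) = -1.0, clip(0.8715) = 0.8715
Projection = [-1.0, 0.8715]
Squared diffs: [23.1496, 0.0]
Distance = sqrt(23.1496) = 4.8114


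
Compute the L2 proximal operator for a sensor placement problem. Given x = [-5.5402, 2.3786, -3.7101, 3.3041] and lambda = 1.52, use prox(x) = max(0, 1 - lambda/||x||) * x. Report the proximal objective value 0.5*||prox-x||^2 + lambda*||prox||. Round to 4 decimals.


Step 1: Compute ||x||.
||x|| = 7.8124
Step 2: Compute scaling factor.
scale = max(0, 1 - 1.52/7.8124) = 0.8054
Step 3: prox(x) = [-4.4623, 1.9158, -2.9883, 2.6612]
||prox(x)|| = 6.2924
Step 4: Proximal objective.
0.5*||prox-x||^2 = 1.1552
lambda*||prox|| = 9.5644
Total = 10.7196


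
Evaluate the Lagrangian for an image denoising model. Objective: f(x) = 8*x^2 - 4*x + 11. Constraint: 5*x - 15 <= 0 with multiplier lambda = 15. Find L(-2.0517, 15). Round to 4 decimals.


Step 1: Evaluate f(x).
f(-2.0517) = 8*(-2.0517)^2 - 4*(-2.0517) + 11 = 52.8826
Step 2: Evaluate g(x).
g(-2.0517) = 5*-2.0517 - 15 = -25.2585
Step 3: Compute Lagrangian.
L = 52.8826 + 15*-25.2585 = -325.9949


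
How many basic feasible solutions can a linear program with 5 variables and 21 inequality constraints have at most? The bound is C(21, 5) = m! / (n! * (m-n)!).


Each vertex corresponds to some choice of n active constraints out of m, so the number of vertices is at most C(m, n) = m! / (n!(m-n)!).
m = 21, n = 5
Numerator: 21 * 20 * 19 * 18 * 17
Denominator: 5! = 120
C(21, 5) = 20349


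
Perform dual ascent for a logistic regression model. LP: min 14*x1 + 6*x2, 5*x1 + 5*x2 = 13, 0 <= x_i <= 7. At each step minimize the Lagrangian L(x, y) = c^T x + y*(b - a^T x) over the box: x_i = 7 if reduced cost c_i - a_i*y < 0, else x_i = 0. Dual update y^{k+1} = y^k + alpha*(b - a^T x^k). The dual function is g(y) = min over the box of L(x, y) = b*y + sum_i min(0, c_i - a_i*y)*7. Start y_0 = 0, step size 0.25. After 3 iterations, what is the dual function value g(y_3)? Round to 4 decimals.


Dual ascent for LP: min 14*x1 + 6*x2, 5*x1 + 5*x2 = 13, 0 <= x_i <= 7
Step 1: y^k = 0.0, reduced costs: (14.0, 6.0)
  x^k = (0.0, 0.0), subgradient = b - a^T x = 13.0
  y^{k+1} = 0.0 + 0.25*13.0 = 3.25
Step 2: y^k = 3.25, reduced costs: (-2.25, -10.25)
  x^k = (7.0, 7.0), subgradient = b - a^T x = -57.0
  y^{k+1} = 3.25 + 0.25*-57.0 = -11.0
Step 3: y^k = -11.0, reduced costs: (69.0, 61.0)
  x^k = (0.0, 0.0), subgradient = b - a^T x = 13.0
  y^{k+1} = -11.0 + 0.25*13.0 = -7.75
Dual objective at y_3 = -7.75: reduced costs (52.75, 44.75), box minimizer x = (0.0, 0.0)
g(y_3) = b*y + (c1 - a1*y)*x1 + (c2 - a2*y)*x2 = 13*(-7.75) + 52.75*0.0 + 44.75*0.0 = -100.75 + 0.0 + 0.0 = -100.75


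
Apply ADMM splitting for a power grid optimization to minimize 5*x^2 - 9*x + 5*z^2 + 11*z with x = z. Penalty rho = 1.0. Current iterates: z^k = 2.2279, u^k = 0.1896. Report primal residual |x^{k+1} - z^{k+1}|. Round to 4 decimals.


ADMM iteration with rho = 1.0, z^k = 2.2279, u^k = 0.1896
Step 1: x-update.
Minimize 5*x^2 - 9*x + (1.0/2)*(x - 2.2279 + 0.1896)^2
FOC: (2*5 + 1.0)*x = 9 + 1.0*(2.2279 - 0.1896)
x^{k+1} = 1.0035
Step 2: z-update.
Minimize 5*z^2 + 11*z + (1.0/2)*(1.0035 - z + 0.1896)^2
FOC: (2*5 + 1.0)*z = -11 + 1.0*(1.0035 + 0.1896)
z^{k+1} = -0.8915
Step 3: u-update.
u^{k+1} = 0.1896 + 1.0035 + 0.8915 = 2.0846
Step 4: Primal residual = |1.0035 + 0.8915| = 1.895


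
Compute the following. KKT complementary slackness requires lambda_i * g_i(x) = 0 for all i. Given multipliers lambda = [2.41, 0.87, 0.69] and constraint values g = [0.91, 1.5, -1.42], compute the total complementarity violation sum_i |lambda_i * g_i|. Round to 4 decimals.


KKT complementary slackness check:
lambda_1 * g_1 = 2.41 * 0.91 = 2.1931
lambda_2 * g_2 = 0.87 * 1.5 = 1.305
lambda_3 * g_3 = 0.69 * -1.42 = -0.9798
Total violation = 2.1931 + 1.305 + 0.9798 = 4.4779


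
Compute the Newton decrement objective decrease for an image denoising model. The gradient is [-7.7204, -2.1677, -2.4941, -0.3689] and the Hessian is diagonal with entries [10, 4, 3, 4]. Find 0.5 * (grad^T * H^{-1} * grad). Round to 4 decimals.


Step 1: H is diagonal, so H^(-1) * g = [-0.772, -0.5419, -0.8314, -0.0922].
Step 2: g^T H^(-1) g = sum_i g_i^2 / H_ii
  = (-7.7204)^2/10 + (-2.1677)^2/4 + (-2.4941)^2/3 + (-0.3689)^2/4
  = 5.9605 + 1.1747 + 2.0735 + 0.034 = 9.2427
Step 3: Objective decrease = 0.5 * g^T H^(-1) g = 4.6214


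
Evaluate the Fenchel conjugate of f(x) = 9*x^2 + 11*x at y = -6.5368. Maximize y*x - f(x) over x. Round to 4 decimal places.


f*(y) = sup_x {y*x - a*x^2 - b*x} = sup_x {(y-b)*x - a*x^2}
FOC: (y - b) - 2a*x = 0 => x* = (y - b)/(2a)
x* = (-6.5368 - 11)/(2*9) = -0.9743
f*(-6.5368) = (y-b)^2/(4a) = (-6.5368 - 11)^2/(4*9)
= 307.5394/36 = 8.5428


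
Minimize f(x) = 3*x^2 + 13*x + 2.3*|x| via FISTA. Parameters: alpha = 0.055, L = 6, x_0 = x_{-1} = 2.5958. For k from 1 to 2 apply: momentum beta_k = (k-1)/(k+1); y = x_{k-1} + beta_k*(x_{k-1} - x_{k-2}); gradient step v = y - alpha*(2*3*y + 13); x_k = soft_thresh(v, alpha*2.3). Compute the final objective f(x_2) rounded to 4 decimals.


FISTA on f(x) = 3*x^2 + 13*x + 2.3*|x|
L = 6, alpha = 0.055
Iteration 1: beta = 0.0, y = 2.5958 + 0.0*(2.5958 - 2.5958) = 2.5958
  grad(y) = 28.5748, v = y - alpha*grad = 1.0242
  prox(v) = soft_thresh(1.0242, 0.1265) = 0.8977
Iteration 2: beta = 0.3333, y = 0.8977 + 0.3333*(0.8977 - 2.5958) = 0.3316
  grad(y) = 14.9899, v = y - alpha*grad = -0.4928
  prox(v) = soft_thresh(-0.4928, 0.1265) = -0.3663
f(x_2) = 3*(-0.3663)^2 + 13*(-0.3663) + 2.3*|-0.3663| = -3.5168


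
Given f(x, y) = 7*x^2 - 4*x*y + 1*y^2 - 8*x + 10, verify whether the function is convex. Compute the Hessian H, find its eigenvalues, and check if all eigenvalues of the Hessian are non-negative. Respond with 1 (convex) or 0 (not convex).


The Hessian of f(x,y) = 7*x^2 - 4*x*y + 1*y^2 - 8*x + 10 is:
H = [[14, -4], [-4, 2]]
Trace = 14 + 2 = 16
Determinant = 14*2 - (-4)^2 = 12
Discriminant = (16)^2 - 4*12 = 208.0
Eigenvalues: lambda_1 = 0.7889, lambda_2 = 15.2111
The function is convex.

1


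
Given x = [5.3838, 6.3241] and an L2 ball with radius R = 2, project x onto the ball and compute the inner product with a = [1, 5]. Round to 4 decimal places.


Step 1: Compute ||x|| (intermediates to 6 decimals).
||x|| = sqrt(5.3838^2 + 6.3241^2) = 8.305392
Step 2: Project.
Since ||x|| > R, scale = R/||x|| = 2/8.305392 = 0.240807, proj(x) = scale * x
proj(x) = [1.296457, 1.522888]
Step 3: Dot product.
a^T * proj(x) = 1*1.296457 + 5*1.522888 = 8.9109


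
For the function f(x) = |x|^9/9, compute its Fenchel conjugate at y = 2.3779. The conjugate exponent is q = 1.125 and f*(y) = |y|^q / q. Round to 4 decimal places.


The conjugate exponent q satisfies 1/p + 1/q = 1.
p = 9, so q = 9/(9 - 1) = 1.125
|y|^q = 2.3779^1.125 = 2.6498
f*(2.3779) = 2.6498 / 1.125 = 2.3554


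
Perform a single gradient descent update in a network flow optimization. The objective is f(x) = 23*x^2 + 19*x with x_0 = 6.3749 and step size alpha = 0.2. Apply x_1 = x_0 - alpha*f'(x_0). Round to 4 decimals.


We compute the gradient at x_0 and apply the update.
f'(x) = 46*x + 19
f'(6.3749) = 46*6.3749 + 19 = 312.2454
x_1 = 6.3749 - 0.2*312.2454 = -56.0742


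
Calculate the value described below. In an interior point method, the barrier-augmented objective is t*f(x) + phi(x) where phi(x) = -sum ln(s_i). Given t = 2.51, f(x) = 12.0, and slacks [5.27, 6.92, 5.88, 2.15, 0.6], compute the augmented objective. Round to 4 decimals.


Step 1: Compute log-barrier.
ln values: [1.662, 1.9344, 1.7716, 0.7655, -0.5108]
phi = -(1.662 + 1.9344 + 1.7716 + 0.7655 - 0.5108) = -5.6226
Step 2: Compute augmented objective.
t*f(x) = 2.51*12.0 = 30.12
Total = 30.12 - 5.6226 = 24.4974


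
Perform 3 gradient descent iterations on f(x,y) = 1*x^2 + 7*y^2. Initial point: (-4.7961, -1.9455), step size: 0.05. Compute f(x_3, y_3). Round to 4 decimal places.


Gradient descent on f(x,y) = 1*x^2 + 7*y^2.
Starting point: (-4.7961, -1.9455), alpha = 0.05
Step 1: grad_x = 2*1*-4.7961 = -9.5922, grad_y = 2*7*-1.9455 = -27.237
  x_1 = -4.7961 - 0.05*-9.5922 = -4.3165
  y_1 = -1.9455 - 0.05*-27.237 = -0.5837
Step 2: grad_x = 2*1*-4.3165 = -8.633, grad_y = 2*7*-0.5837 = -8.1711
  x_2 = -4.3165 - 0.05*-8.633 = -3.8848
  y_2 = -0.5837 - 0.05*-8.1711 = -0.1751
Step 3: grad_x = 2*1*-3.8848 = -7.7697, grad_y = 2*7*-0.1751 = -2.4513
  x_3 = -3.8848 - 0.05*-7.7697 = -3.4964
  y_3 = -0.1751 - 0.05*-2.4513 = -0.0525
f(-3.4964, -0.0525) = 1*(-3.4964)^2 + 7*(-0.0525)^2 = 12.2438


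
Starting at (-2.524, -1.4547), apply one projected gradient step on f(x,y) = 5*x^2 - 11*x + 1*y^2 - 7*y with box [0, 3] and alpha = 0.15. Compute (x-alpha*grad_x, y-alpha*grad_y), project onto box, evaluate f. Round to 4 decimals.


Step 1: Compute gradient at (-2.524, -1.4547).
grad_x = 2*5*-2.524 - 11 = -36.24
grad_y = 2*1*-1.4547 - 7 = -9.9094
Step 2: Gradient step.
x_raw = -2.524 - 0.15*-36.24 = 2.912
y_raw = -1.4547 - 0.15*-9.9094 = 0.0317
Step 3: Project onto [0, 3].
x_proj = clip(2.912) = 2.912
y_proj = clip(0.0317) = 0.0317
Step 4: Evaluate f.
f(2.912, 0.0317) = 10.1458


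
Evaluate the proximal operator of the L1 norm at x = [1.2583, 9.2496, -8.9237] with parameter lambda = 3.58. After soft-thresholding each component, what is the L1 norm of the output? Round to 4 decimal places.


Soft-thresholding with lambda = 3.58:
prox(1.2583) = sign(1.2583)*max(|1.2583| - 3.58, 0) = 0.0
prox(9.2496) = sign(9.2496)*max(|9.2496| - 3.58, 0) = 5.6696
prox(-8.9237) = sign(-8.9237)*max(|-8.9237| - 3.58, 0) = -5.3437
prox(x) = [0.0, 5.6696, -5.3437]
||prox(x)||_1 = 0.0 + 5.6696 + 5.3437 = 11.0133


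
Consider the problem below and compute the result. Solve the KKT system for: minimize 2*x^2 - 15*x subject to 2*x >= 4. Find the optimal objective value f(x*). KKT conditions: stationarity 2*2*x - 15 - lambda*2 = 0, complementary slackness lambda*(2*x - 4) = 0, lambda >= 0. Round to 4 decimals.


Step 1: Try lambda = 0 (constraint inactive).
Stationarity: 2*2*x - 15 = 0
x* = 15/(2*2) = 3.75
Check constraint: 2*3.75 = 7.5 >= 4 -- satisfied.
Step 2: Compute optimal value.
f(x*) = 2*3.75^2 - 15*3.75 = -28.125


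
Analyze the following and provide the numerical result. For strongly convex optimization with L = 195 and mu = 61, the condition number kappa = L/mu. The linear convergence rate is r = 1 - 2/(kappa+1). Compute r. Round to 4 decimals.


Step 1: Compute the condition number.
kappa = L/mu = 195/61 = 3.1967
Step 2: Compute the convergence rate.
r = 1 - 2/(kappa + 1) = 1 - 2*mu/(L + mu) = (L - mu)/(L + mu) = 134/256 = 0.5234


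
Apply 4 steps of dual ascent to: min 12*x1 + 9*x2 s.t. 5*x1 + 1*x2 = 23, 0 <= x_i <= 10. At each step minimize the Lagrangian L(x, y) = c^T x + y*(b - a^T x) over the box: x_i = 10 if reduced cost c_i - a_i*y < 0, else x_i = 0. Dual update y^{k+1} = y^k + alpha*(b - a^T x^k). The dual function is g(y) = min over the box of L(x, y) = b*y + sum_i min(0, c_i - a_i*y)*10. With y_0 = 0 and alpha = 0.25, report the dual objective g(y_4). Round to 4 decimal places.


Dual ascent for LP: min 12*x1 + 9*x2, 5*x1 + 1*x2 = 23, 0 <= x_i <= 10
Step 1: y^k = 0.0, reduced costs: (12.0, 9.0)
  x^k = (0.0, 0.0), subgradient = b - a^T x = 23.0
  y^{k+1} = 0.0 + 0.25*23.0 = 5.75
Step 2: y^k = 5.75, reduced costs: (-16.75, 3.25)
  x^k = (10.0, 0.0), subgradient = b - a^T x = -27.0
  y^{k+1} = 5.75 + 0.25*-27.0 = -1.0
Step 3: y^k = -1.0, reduced costs: (17.0, 10.0)
  x^k = (0.0, 0.0), subgradient = b - a^T x = 23.0
  y^{k+1} = -1.0 + 0.25*23.0 = 4.75
Step 4: y^k = 4.75, reduced costs: (-11.75, 4.25)
  x^k = (10.0, 0.0), subgradient = b - a^T x = -27.0
  y^{k+1} = 4.75 + 0.25*-27.0 = -2.0
Dual objective at y_4 = -2.0: reduced costs (22.0, 11.0), box minimizer x = (0.0, 0.0)
g(y_4) = b*y + (c1 - a1*y)*x1 + (c2 - a2*y)*x2 = 23*(-2.0) + 22.0*0.0 + 11.0*0.0 = -46.0 + 0.0 + 0.0 = -46.0


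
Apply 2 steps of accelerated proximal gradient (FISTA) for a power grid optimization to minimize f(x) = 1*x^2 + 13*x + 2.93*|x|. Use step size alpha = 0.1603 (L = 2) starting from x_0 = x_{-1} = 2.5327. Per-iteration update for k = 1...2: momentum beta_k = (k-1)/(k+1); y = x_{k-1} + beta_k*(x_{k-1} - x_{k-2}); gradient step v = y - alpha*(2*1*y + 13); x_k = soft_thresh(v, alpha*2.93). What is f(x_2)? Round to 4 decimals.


FISTA on f(x) = 1*x^2 + 13*x + 2.93*|x|
L = 2, alpha = 0.1603
Iteration 1: beta = 0.0, y = 2.5327 + 0.0*(2.5327 - 2.5327) = 2.5327
  grad(y) = 18.0654, v = y - alpha*grad = -0.3632
  prox(v) = soft_thresh(-0.3632, 0.4697) = 0.0
Iteration 2: beta = 0.3333, y = 0.0 + 0.3333*(0.0 - 2.5327) = -0.8442
  grad(y) = 11.3115, v = y - alpha*grad = -2.6575
  prox(v) = soft_thresh(-2.6575, 0.4697) = -2.1878
f(x_2) = 1*(-2.1878)^2 + 13*(-2.1878) + 2.93*|-2.1878| = -17.2446


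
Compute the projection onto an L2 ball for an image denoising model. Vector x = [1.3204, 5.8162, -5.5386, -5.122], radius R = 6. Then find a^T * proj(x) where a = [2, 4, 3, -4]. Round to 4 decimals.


Step 1: Compute ||x|| (intermediates to 6 decimals).
||x|| = sqrt(1.3204^2 + 5.8162^2 + (-5.5386)^2 + (-5.122)^2) = 9.616788
Step 2: Project.
Since ||x|| > R, scale = R/||x|| = 6/9.616788 = 0.623909, proj(x) = scale * x
proj(x) = [0.823809, 3.62878, -3.455582, -3.195662]
Step 3: Dot product.
a^T * proj(x) = 2*0.823809 + 4*3.62878 + 3*(-3.455582) - 4*(-3.195662) = 18.5786


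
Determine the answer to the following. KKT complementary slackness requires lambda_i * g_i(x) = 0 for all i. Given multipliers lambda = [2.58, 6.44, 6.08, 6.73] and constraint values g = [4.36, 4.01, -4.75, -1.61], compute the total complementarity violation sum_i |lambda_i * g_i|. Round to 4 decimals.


KKT complementary slackness check:
lambda_1 * g_1 = 2.58 * 4.36 = 11.2488
lambda_2 * g_2 = 6.44 * 4.01 = 25.8244
lambda_3 * g_3 = 6.08 * -4.75 = -28.88
lambda_4 * g_4 = 6.73 * -1.61 = -10.8353
Total violation = 11.2488 + 25.8244 + 28.88 + 10.8353 = 76.7885


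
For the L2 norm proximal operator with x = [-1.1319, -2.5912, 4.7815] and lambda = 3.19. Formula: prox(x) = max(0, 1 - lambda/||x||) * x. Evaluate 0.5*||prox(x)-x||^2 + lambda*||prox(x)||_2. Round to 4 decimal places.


Step 1: Compute ||x||.
||x|| = 5.555
Step 2: Compute scaling factor.
scale = max(0, 1 - 3.19/5.555) = 0.4257
Step 3: prox(x) = [-0.4819, -1.1032, 2.0357]
||prox(x)|| = 2.365
Step 4: Proximal objective.
0.5*||prox-x||^2 = 5.0881
lambda*||prox|| = 7.5444
Total = 12.6325


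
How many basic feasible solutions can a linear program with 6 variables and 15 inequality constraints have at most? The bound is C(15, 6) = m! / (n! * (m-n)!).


Each vertex corresponds to some choice of n active constraints out of m, so the number of vertices is at most C(m, n) = m! / (n!(m-n)!).
m = 15, n = 6
Numerator: 15 * 14 * 13 * 12 * 11 * 10
Denominator: 6! = 720
C(15, 6) = 5005


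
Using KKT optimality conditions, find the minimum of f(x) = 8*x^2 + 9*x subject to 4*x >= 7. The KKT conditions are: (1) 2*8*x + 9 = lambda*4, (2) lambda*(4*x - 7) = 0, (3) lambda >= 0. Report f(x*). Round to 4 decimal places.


Step 1: Try lambda = 0 (constraint inactive).
x_unc = -9/(2*8) = -0.5625
Check: 4*-0.5625 = -2.25 < 7 -- violated!
Step 2: Constraint must be active: 4*x = 7
x* = 7/4 = 1.75
lambda = (2*8*1.75 + 9)/4 = 9.25
Step 3: Compute optimal value.
f(x*) = 8*1.75^2 + 9*1.75 = 40.25


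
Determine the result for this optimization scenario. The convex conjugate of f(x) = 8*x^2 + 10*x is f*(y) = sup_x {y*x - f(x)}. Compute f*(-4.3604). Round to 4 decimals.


f*(y) = sup_x {y*x - a*x^2 - b*x} = sup_x {(y-b)*x - a*x^2}
FOC: (y - b) - 2a*x = 0 => x* = (y - b)/(2a)
x* = (-4.3604 - 10)/(2*8) = -0.8975
f*(-4.3604) = (y-b)^2/(4a) = (-4.3604 - 10)^2/(4*8)
= 206.2211/32 = 6.4444


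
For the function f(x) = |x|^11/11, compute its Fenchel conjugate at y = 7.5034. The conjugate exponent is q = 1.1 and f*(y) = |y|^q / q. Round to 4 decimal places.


The conjugate exponent q satisfies 1/p + 1/q = 1.
p = 11, so q = 11/(11 - 1) = 1.1
|y|^q = 7.5034^1.1 = 9.1788
f*(7.5034) = 9.1788 / 1.1 = 8.3443


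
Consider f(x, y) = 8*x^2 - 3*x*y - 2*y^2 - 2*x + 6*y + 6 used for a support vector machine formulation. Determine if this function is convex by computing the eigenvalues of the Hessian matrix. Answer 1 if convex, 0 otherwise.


The Hessian of f(x,y) = 8*x^2 - 3*x*y - 2*y^2 - 2*x + 6*y + 6 is:
H = [[16, -3], [-3, -4]]
Trace = 16 - 4 = 12
Determinant = 16*-4 - (-3)^2 = -73
Discriminant = (12)^2 - 4*-73 = 436.0
Eigenvalues: lambda_1 = -4.4403, lambda_2 = 16.4403
The function is not convex.

0


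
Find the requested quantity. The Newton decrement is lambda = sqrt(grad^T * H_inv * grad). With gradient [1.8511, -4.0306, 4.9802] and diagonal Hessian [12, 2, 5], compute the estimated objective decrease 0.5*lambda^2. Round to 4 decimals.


Step 1: H is diagonal, so H^(-1) * g = [0.1543, -2.0153, 0.996].
Step 2: g^T H^(-1) g = sum_i g_i^2 / H_ii
  = (1.8511)^2/12 + (-4.0306)^2/2 + (4.9802)^2/5
  = 0.2855 + 8.1229 + 4.9605 = 13.3689
Step 3: Objective decrease = 0.5 * g^T H^(-1) g = 6.6844


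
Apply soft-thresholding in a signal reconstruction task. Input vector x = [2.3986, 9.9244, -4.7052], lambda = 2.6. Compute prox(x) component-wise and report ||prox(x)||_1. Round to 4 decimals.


Soft-thresholding with lambda = 2.6:
prox(2.3986) = sign(2.3986)*max(|2.3986| - 2.6, 0) = 0.0
prox(9.9244) = sign(9.9244)*max(|9.9244| - 2.6, 0) = 7.3244
prox(-4.7052) = sign(-4.7052)*max(|-4.7052| - 2.6, 0) = -2.1052
prox(x) = [0.0, 7.3244, -2.1052]
||prox(x)||_1 = 0.0 + 7.3244 + 2.1052 = 9.4296


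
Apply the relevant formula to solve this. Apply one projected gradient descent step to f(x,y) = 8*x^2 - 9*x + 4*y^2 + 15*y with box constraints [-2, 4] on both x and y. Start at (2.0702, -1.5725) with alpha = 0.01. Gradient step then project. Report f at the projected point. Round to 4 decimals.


Step 1: Compute gradient at (2.0702, -1.5725).
grad_x = 2*8*2.0702 - 9 = 24.1232
grad_y = 2*4*-1.5725 + 15 = 2.42
Step 2: Gradient step.
x_raw = 2.0702 - 0.01*24.1232 = 1.829
y_raw = -1.5725 - 0.01*2.42 = -1.5967
Step 3: Project onto [-2, 4].
x_proj = clip(1.829) = 1.829
y_proj = clip(-1.5967) = -1.5967
Step 4: Evaluate f.
f(1.829, -1.5967) = -3.4524


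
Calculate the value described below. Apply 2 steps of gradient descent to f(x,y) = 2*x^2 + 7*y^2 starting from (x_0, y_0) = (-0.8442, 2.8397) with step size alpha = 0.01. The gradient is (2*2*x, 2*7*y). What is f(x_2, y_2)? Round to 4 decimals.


Gradient descent on f(x,y) = 2*x^2 + 7*y^2.
Starting point: (-0.8442, 2.8397), alpha = 0.01
Step 1: grad_x = 2*2*-0.8442 = -3.3768, grad_y = 2*7*2.8397 = 39.7558
  x_1 = -0.8442 - 0.01*-3.3768 = -0.8104
  y_1 = 2.8397 - 0.01*39.7558 = 2.4421
Step 2: grad_x = 2*2*-0.8104 = -3.2417, grad_y = 2*7*2.4421 = 34.19
  x_2 = -0.8104 - 0.01*-3.2417 = -0.778
  y_2 = 2.4421 - 0.01*34.19 = 2.1002
f(-0.778, 2.1002) = 2*(-0.778)^2 + 7*2.1002^2 = 32.0877


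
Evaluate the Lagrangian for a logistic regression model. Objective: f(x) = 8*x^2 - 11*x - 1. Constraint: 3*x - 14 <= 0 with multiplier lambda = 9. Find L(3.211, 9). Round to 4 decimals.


Step 1: Evaluate f(x).
f(3.211) = 8*3.211^2 - 11*3.211 - 1 = 46.1632
Step 2: Evaluate g(x).
g(3.211) = 3*3.211 - 14 = -4.367
Step 3: Compute Lagrangian.
L = 46.1632 + 9*-4.367 = 6.8602


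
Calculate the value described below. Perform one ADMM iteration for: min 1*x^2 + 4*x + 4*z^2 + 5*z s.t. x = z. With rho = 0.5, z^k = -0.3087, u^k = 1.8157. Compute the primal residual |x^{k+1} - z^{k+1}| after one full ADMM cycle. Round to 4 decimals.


ADMM iteration with rho = 0.5, z^k = -0.3087, u^k = 1.8157
Step 1: x-update.
Minimize 1*x^2 + 4*x + (0.5/2)*(x + 0.3087 + 1.8157)^2
FOC: (2*1 + 0.5)*x = -4 + 0.5*(-0.3087 - 1.8157)
x^{k+1} = -2.0249
Step 2: z-update.
Minimize 4*z^2 + 5*z + (0.5/2)*(-2.0249 - z + 1.8157)^2
FOC: (2*4 + 0.5)*z = -5 + 0.5*(-2.0249 + 1.8157)
z^{k+1} = -0.6005
Step 3: u-update.
u^{k+1} = 1.8157 - 2.0249 + 0.6005 = 0.3914
Step 4: Primal residual = |-2.0249 + 0.6005| = 1.4243


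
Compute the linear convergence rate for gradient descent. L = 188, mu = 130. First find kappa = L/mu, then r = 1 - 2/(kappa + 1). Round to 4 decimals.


Step 1: Compute the condition number.
kappa = L/mu = 188/130 = 1.4462
Step 2: Compute the convergence rate.
r = 1 - 2/(kappa + 1) = 1 - 2*mu/(L + mu) = (L - mu)/(L + mu) = 58/318 = 0.1824


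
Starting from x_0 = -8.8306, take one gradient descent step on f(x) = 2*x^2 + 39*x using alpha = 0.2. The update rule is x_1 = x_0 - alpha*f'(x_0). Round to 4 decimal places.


We compute the gradient at x_0 and apply the update.
f'(x) = 4*x + 39
f'(-8.8306) = 4*-8.8306 + 39 = 3.6776
x_1 = -8.8306 - 0.2*3.6776 = -9.5661


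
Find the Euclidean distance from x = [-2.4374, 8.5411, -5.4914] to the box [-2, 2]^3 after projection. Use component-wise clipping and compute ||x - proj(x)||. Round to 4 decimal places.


Project each component onto [-2, 2].
clip(-2.4374) = -2.0, clip(8.5411) = 2.0, clip(-5.4914) = -2.0
Projection = [-2.0, 2.0, -2.0]
Squared diffs: [0.1913, 42.786, 12.1899]
Distance = sqrt(55.1672) = 7.4275


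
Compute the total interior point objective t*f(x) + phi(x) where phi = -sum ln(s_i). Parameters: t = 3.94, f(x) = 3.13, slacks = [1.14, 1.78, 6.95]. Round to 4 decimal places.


Step 1: Compute log-barrier.
ln values: [0.131, 0.5766, 1.9387]
phi = -(0.131 + 0.5766 + 1.9387) = -2.6464
Step 2: Compute augmented objective.
t*f(x) = 3.94*3.13 = 12.3322
Total = 12.3322 - 2.6464 = 9.6858


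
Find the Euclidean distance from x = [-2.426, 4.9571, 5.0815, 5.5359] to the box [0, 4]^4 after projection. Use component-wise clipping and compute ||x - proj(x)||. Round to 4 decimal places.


Project each component onto [0, 4].
clip(-2.426) = 0.0, clip(4.9571) = 4.0, clip(5.0815) = 4.0, clip(5.5359) = 4.0
Projection = [0.0, 4.0, 4.0, 4.0]
Squared diffs: [5.8855, 0.916, 1.1696, 2.359]
Distance = sqrt(10.3301) = 3.2141


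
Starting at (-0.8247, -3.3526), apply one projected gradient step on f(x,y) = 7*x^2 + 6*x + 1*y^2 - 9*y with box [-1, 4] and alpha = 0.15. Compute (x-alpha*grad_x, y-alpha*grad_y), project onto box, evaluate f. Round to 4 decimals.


Step 1: Compute gradient at (-0.8247, -3.3526).
grad_x = 2*7*-0.8247 + 6 = -5.5458
grad_y = 2*1*-3.3526 - 9 = -15.7052
Step 2: Gradient step.
x_raw = -0.8247 - 0.15*-5.5458 = 0.0072
y_raw = -3.3526 - 0.15*-15.7052 = -0.9968
Step 3: Project onto [-1, 4].
x_proj = clip(0.0072) = 0.0072
y_proj = clip(-0.9968) = -0.9968
Step 4: Evaluate f.
f(0.0072, -0.9968) = 10.0084


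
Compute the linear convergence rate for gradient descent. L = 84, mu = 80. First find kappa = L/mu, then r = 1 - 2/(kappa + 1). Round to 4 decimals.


Step 1: Compute the condition number.
kappa = L/mu = 84/80 = 1.05
Step 2: Compute the convergence rate.
r = 1 - 2/(kappa + 1) = 1 - 2*mu/(L + mu) = (L - mu)/(L + mu) = 4/164 = 0.0244


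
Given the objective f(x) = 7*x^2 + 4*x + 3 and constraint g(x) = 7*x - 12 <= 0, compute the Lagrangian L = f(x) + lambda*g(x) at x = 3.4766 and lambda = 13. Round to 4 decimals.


Step 1: Evaluate f(x).
f(3.4766) = 7*3.4766^2 + 4*3.4766 + 3 = 101.5136
Step 2: Evaluate g(x).
g(3.4766) = 7*3.4766 - 12 = 12.3362
Step 3: Compute Lagrangian.
L = 101.5136 + 13*12.3362 = 261.8842


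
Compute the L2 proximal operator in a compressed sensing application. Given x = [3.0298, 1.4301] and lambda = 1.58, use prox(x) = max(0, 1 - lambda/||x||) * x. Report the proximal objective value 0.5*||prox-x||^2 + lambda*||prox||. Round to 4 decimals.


Step 1: Compute ||x||.
||x|| = 3.3504
Step 2: Compute scaling factor.
scale = max(0, 1 - 1.58/3.3504) = 0.5284
Step 3: prox(x) = [1.601, 0.7557]
||prox(x)|| = 1.7704
Step 4: Proximal objective.
0.5*||prox-x||^2 = 1.2482
lambda*||prox|| = 2.7972
Total = 4.0454


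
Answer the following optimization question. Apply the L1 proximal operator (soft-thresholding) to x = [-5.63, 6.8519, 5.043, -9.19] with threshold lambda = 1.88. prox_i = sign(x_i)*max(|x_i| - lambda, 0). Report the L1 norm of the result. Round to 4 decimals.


Soft-thresholding with lambda = 1.88:
prox(-5.63) = sign(-5.63)*max(|-5.63| - 1.88, 0) = -3.75
prox(6.8519) = sign(6.8519)*max(|6.8519| - 1.88, 0) = 4.9719
prox(5.043) = sign(5.043)*max(|5.043| - 1.88, 0) = 3.163
prox(-9.19) = sign(-9.19)*max(|-9.19| - 1.88, 0) = -7.31
prox(x) = [-3.75, 4.9719, 3.163, -7.31]
||prox(x)||_1 = 3.75 + 4.9719 + 3.163 + 7.31 = 19.1949


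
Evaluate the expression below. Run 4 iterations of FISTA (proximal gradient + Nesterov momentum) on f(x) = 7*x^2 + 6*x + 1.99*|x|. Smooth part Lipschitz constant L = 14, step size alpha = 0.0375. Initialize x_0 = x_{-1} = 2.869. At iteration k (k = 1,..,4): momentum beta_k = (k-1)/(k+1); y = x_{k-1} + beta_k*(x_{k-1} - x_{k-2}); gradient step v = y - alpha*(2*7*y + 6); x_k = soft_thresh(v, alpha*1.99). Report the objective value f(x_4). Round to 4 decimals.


FISTA on f(x) = 7*x^2 + 6*x + 1.99*|x|
L = 14, alpha = 0.0375
Iteration 1: beta = 0.0, y = 2.869 + 0.0*(2.869 - 2.869) = 2.869
  grad(y) = 46.166, v = y - alpha*grad = 1.1378
  prox(v) = soft_thresh(1.1378, 0.0746) = 1.0632
Iteration 2: beta = 0.3333, y = 1.0632 + 0.3333*(1.0632 - 2.869) = 0.4612
  grad(y) = 12.4568, v = y - alpha*grad = -0.0059
  prox(v) = soft_thresh(-0.0059, 0.0746) = 0.0
Iteration 3: beta = 0.5, y = 0.0 + 0.5*(0.0 - 1.0632) = -0.5316
  grad(y) = -1.4421, v = y - alpha*grad = -0.4775
  prox(v) = soft_thresh(-0.4775, 0.0746) = -0.4029
Iteration 4: beta = 0.6, y = -0.4029 + 0.6*(-0.4029 - 0.0) = -0.6446
  grad(y) = -3.0244, v = y - alpha*grad = -0.5312
  prox(v) = soft_thresh(-0.5312, 0.0746) = -0.4566
f(x_4) = 7*(-0.4566)^2 + 6*(-0.4566) + 1.99*|-0.4566| = -0.3717


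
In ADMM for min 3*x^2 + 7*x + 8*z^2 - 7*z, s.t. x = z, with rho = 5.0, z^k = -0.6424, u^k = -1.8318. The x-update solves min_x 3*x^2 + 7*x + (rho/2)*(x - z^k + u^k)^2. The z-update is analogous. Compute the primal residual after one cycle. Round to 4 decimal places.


ADMM iteration with rho = 5.0, z^k = -0.6424, u^k = -1.8318
Step 1: x-update.
Minimize 3*x^2 + 7*x + (5.0/2)*(x + 0.6424 - 1.8318)^2
FOC: (2*3 + 5.0)*x = -7 + 5.0*(-0.6424 + 1.8318)
x^{k+1} = -0.0957
Step 2: z-update.
Minimize 8*z^2 - 7*z + (5.0/2)*(-0.0957 - z - 1.8318)^2
FOC: (2*8 + 5.0)*z = 7 + 5.0*(-0.0957 - 1.8318)
z^{k+1} = -0.1256
Step 3: u-update.
u^{k+1} = -1.8318 - 0.0957 + 0.1256 = -1.8019
Step 4: Primal residual = |-0.0957 + 0.1256| = 0.0299


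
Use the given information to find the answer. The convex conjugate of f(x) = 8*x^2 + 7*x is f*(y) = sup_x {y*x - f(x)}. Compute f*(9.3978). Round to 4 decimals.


f*(y) = sup_x {y*x - a*x^2 - b*x} = sup_x {(y-b)*x - a*x^2}
FOC: (y - b) - 2a*x = 0 => x* = (y - b)/(2a)
x* = (9.3978 - 7)/(2*8) = 0.1499
f*(9.3978) = (y-b)^2/(4a) = (9.3978 - 7)^2/(4*8)
= 5.7494/32 = 0.1797


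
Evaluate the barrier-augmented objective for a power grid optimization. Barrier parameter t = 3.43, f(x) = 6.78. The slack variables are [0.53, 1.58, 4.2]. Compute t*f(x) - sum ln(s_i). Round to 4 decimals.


Step 1: Compute log-barrier.
ln values: [-0.6349, 0.4574, 1.4351]
phi = -(-0.6349 + 0.4574 + 1.4351) = -1.2576
Step 2: Compute augmented objective.
t*f(x) = 3.43*6.78 = 23.2554
Total = 23.2554 - 1.2576 = 21.9978


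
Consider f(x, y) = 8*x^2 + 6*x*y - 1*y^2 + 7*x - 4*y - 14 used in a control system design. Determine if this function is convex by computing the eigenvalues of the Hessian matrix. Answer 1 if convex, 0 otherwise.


The Hessian of f(x,y) = 8*x^2 + 6*x*y - 1*y^2 + 7*x - 4*y - 14 is:
H = [[16, 6], [6, -2]]
Trace = 16 - 2 = 14
Determinant = 16*-2 - (6)^2 = -68
Discriminant = (14)^2 - 4*-68 = 468.0
Eigenvalues: lambda_1 = -3.8167, lambda_2 = 17.8167
The function is not convex.

0


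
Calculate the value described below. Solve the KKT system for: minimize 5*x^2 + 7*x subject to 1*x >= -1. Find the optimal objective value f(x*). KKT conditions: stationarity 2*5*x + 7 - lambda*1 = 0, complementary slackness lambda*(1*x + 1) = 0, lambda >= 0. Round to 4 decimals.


Step 1: Try lambda = 0 (constraint inactive).
Stationarity: 2*5*x + 7 = 0
x* = -7/(2*5) = -0.7
Check constraint: 1*-0.7 = -0.7 >= -1 -- satisfied.
Step 2: Compute optimal value.
f(x*) = 5*(-0.7)^2 + 7*(-0.7) = -2.45


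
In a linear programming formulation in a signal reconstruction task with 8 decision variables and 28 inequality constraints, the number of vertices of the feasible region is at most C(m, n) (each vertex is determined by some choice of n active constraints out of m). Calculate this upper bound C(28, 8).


Each vertex corresponds to some choice of n active constraints out of m, so the number of vertices is at most C(m, n) = m! / (n!(m-n)!).
m = 28, n = 8
Numerator: 28 * 27 * 26 * 25 * 24 * 23 * 22 * 21
Denominator: 8! = 40320
C(28, 8) = 3108105


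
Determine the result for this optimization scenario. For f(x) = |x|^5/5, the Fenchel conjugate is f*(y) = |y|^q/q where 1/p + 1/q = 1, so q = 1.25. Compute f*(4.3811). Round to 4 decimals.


The conjugate exponent q satisfies 1/p + 1/q = 1.
p = 5, so q = 5/(5 - 1) = 1.25
|y|^q = 4.3811^1.25 = 6.3384
f*(4.3811) = 6.3384 / 1.25 = 5.0707


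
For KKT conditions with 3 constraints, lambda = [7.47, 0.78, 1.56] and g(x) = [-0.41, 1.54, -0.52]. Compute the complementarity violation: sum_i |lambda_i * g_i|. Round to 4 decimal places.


KKT complementary slackness check:
lambda_1 * g_1 = 7.47 * -0.41 = -3.0627
lambda_2 * g_2 = 0.78 * 1.54 = 1.2012
lambda_3 * g_3 = 1.56 * -0.52 = -0.8112
Total violation = 3.0627 + 1.2012 + 0.8112 = 5.0751


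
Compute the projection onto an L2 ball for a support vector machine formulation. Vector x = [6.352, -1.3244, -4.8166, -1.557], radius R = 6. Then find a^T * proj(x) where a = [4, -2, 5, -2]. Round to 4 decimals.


Step 1: Compute ||x|| (intermediates to 6 decimals).
||x|| = sqrt(6.352^2 + (-1.3244)^2 + (-4.8166)^2 + (-1.557)^2) = 8.22957
Step 2: Project.
Since ||x|| > R, scale = R/||x|| = 6/8.22957 = 0.729078, proj(x) = scale * x
proj(x) = [4.631103, -0.965591, -3.511677, -1.135174]
Step 3: Dot product.
a^T * proj(x) = 4*4.631103 - 2*(-0.965591) + 5*(-3.511677) - 2*(-1.135174) = 5.1676


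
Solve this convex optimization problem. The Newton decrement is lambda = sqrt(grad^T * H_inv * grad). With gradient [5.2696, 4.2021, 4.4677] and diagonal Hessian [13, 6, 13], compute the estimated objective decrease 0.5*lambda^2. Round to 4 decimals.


Step 1: H is diagonal, so H^(-1) * g = [0.4054, 0.7004, 0.3437].
Step 2: g^T H^(-1) g = sum_i g_i^2 / H_ii
  = (5.2696)^2/13 + (4.2021)^2/6 + (4.4677)^2/13
  = 2.1361 + 2.9429 + 1.5354 = 6.6144
Step 3: Objective decrease = 0.5 * g^T H^(-1) g = 3.3072


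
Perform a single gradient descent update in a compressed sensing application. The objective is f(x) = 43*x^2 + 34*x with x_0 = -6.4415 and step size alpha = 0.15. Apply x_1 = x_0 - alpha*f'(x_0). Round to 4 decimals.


We compute the gradient at x_0 and apply the update.
f'(x) = 86*x + 34
f'(-6.4415) = 86*-6.4415 + 34 = -519.969
x_1 = -6.4415 - 0.15*-519.969 = 71.5539


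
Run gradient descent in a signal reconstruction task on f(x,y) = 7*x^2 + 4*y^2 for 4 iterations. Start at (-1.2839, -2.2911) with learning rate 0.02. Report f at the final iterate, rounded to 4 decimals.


Gradient descent on f(x,y) = 7*x^2 + 4*y^2.
Starting point: (-1.2839, -2.2911), alpha = 0.02
Step 1: grad_x = 2*7*-1.2839 = -17.9746, grad_y = 2*4*-2.2911 = -18.3288
  x_1 = -1.2839 - 0.02*-17.9746 = -0.9244
  y_1 = -2.2911 - 0.02*-18.3288 = -1.9245
Step 2: grad_x = 2*7*-0.9244 = -12.9417, grad_y = 2*4*-1.9245 = -15.3962
  x_2 = -0.9244 - 0.02*-12.9417 = -0.6656
  y_2 = -1.9245 - 0.02*-15.3962 = -1.6166
Step 3: grad_x = 2*7*-0.6656 = -9.318, grad_y = 2*4*-1.6166 = -12.9328
  x_3 = -0.6656 - 0.02*-9.318 = -0.4792
  y_3 = -1.6166 - 0.02*-12.9328 = -1.3579
Step 4: grad_x = 2*7*-0.4792 = -6.709, grad_y = 2*4*-1.3579 = -10.8636
  x_4 = -0.4792 - 0.02*-6.709 = -0.345
  y_4 = -1.3579 - 0.02*-10.8636 = -1.1407
f(-0.345, -1.1407) = 7*(-0.345)^2 + 4*(-1.1407)^2 = 6.0379


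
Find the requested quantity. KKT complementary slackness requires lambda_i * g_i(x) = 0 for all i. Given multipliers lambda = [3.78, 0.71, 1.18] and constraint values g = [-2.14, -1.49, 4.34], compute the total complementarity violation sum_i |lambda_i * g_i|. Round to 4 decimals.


KKT complementary slackness check:
lambda_1 * g_1 = 3.78 * -2.14 = -8.0892
lambda_2 * g_2 = 0.71 * -1.49 = -1.0579
lambda_3 * g_3 = 1.18 * 4.34 = 5.1212
Total violation = 8.0892 + 1.0579 + 5.1212 = 14.2683


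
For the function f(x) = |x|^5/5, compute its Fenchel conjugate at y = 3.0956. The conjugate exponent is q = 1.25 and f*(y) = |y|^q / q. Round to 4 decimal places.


The conjugate exponent q satisfies 1/p + 1/q = 1.
p = 5, so q = 5/(5 - 1) = 1.25
|y|^q = 3.0956^1.25 = 4.1061
f*(3.0956) = 4.1061 / 1.25 = 3.2849


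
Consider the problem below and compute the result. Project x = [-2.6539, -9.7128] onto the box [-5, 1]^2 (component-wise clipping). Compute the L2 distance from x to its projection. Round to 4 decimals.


Project each component onto [-5, 1].
clip(-2.6539) = -2.6539, clip(-9.7128) = -5.0
Projection = [-2.6539, -5.0]
Squared diffs: [0.0, 22.2105]
Distance = sqrt(22.2105) = 4.7128


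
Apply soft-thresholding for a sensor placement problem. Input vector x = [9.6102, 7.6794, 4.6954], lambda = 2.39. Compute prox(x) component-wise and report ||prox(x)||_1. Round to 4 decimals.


Soft-thresholding with lambda = 2.39:
prox(9.6102) = sign(9.6102)*max(|9.6102| - 2.39, 0) = 7.2202
prox(7.6794) = sign(7.6794)*max(|7.6794| - 2.39, 0) = 5.2894
prox(4.6954) = sign(4.6954)*max(|4.6954| - 2.39, 0) = 2.3054
prox(x) = [7.2202, 5.2894, 2.3054]
||prox(x)||_1 = 7.2202 + 5.2894 + 2.3054 = 14.815


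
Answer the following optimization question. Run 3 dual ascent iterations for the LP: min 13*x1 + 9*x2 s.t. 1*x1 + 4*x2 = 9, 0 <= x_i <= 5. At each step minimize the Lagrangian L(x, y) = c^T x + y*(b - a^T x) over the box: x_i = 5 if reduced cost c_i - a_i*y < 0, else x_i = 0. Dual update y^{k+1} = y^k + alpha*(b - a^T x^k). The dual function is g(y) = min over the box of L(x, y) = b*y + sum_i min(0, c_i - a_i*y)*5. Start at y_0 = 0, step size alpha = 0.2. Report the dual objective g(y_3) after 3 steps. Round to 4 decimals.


Dual ascent for LP: min 13*x1 + 9*x2, 1*x1 + 4*x2 = 9, 0 <= x_i <= 5
Step 1: y^k = 0.0, reduced costs: (13.0, 9.0)
  x^k = (0.0, 0.0), subgradient = b - a^T x = 9.0
  y^{k+1} = 0.0 + 0.2*9.0 = 1.8
Step 2: y^k = 1.8, reduced costs: (11.2, 1.8)
  x^k = (0.0, 0.0), subgradient = b - a^T x = 9.0
  y^{k+1} = 1.8 + 0.2*9.0 = 3.6
Step 3: y^k = 3.6, reduced costs: (9.4, -5.4)
  x^k = (0.0, 5.0), subgradient = b - a^T x = -11.0
  y^{k+1} = 3.6 + 0.2*-11.0 = 1.4
Dual objective at y_3 = 1.4: reduced costs (11.6, 3.4), box minimizer x = (0.0, 0.0)
g(y_3) = b*y + (c1 - a1*y)*x1 + (c2 - a2*y)*x2 = 9*1.4 + 11.6*0.0 + 3.4*0.0 = 12.6 + 0.0 + 0.0 = 12.6


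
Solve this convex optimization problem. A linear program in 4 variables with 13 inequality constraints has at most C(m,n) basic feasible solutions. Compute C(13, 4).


Each vertex corresponds to some choice of n active constraints out of m, so the number of vertices is at most C(m, n) = m! / (n!(m-n)!).
m = 13, n = 4
Numerator: 13 * 12 * 11 * 10
Denominator: 4! = 24
C(13, 4) = 715


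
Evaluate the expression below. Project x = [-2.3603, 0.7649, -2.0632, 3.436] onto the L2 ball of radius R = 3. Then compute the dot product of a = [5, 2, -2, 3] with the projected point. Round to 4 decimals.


Step 1: Compute ||x|| (intermediates to 6 decimals).
||x|| = sqrt((-2.3603)^2 + 0.7649^2 + (-2.0632)^2 + 3.436^2) = 4.713701
Step 2: Project.
Since ||x|| > R, scale = R/||x|| = 3/4.713701 = 0.636443, proj(x) = scale * x
proj(x) = [-1.502196, 0.486815, -1.313109, 2.186818]
Step 3: Dot product.
a^T * proj(x) = 5*(-1.502196) + 2*0.486815 - 2*(-1.313109) + 3*2.186818 = 2.6493


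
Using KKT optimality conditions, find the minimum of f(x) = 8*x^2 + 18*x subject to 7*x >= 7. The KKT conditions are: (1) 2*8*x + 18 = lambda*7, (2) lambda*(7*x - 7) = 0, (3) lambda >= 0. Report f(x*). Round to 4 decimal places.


Step 1: Try lambda = 0 (constraint inactive).
x_unc = -18/(2*8) = -1.125
Check: 7*-1.125 = -7.875 < 7 -- violated!
Step 2: Constraint must be active: 7*x = 7
x* = 7/7 = 1.0
lambda = (2*8*1.0 + 18)/7 = 4.8571
Step 3: Compute optimal value.
f(x*) = 8*1.0^2 + 18*1.0 = 26.0


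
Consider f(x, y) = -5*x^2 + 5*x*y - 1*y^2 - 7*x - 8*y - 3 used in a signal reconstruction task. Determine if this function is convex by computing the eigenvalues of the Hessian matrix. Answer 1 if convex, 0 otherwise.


The Hessian of f(x,y) = -5*x^2 + 5*x*y - 1*y^2 - 7*x - 8*y - 3 is:
H = [[-10, 5], [5, -2]]
Trace = -10 - 2 = -12
Determinant = -10*-2 - (5)^2 = -5
Discriminant = (-12)^2 - 4*-5 = 164.0
Eigenvalues: lambda_1 = -12.4031, lambda_2 = 0.4031
The function is not convex.

0


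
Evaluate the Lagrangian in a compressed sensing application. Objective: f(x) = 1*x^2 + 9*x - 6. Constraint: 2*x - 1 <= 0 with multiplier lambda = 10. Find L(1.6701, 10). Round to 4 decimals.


Step 1: Evaluate f(x).
f(1.6701) = 1*1.6701^2 + 9*1.6701 - 6 = 11.8201
Step 2: Evaluate g(x).
g(1.6701) = 2*1.6701 - 1 = 2.3402
Step 3: Compute Lagrangian.
L = 11.8201 + 10*2.3402 = 35.2221


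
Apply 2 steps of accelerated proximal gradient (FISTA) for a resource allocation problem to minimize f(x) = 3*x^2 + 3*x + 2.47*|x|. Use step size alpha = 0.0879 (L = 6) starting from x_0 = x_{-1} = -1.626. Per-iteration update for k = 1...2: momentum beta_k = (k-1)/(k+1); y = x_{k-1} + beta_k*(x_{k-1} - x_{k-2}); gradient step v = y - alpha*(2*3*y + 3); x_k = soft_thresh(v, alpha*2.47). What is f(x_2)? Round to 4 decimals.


FISTA on f(x) = 3*x^2 + 3*x + 2.47*|x|
L = 6, alpha = 0.0879
Iteration 1: beta = 0.0, y = -1.626 + 0.0*(-1.626 + 1.626) = -1.626
  grad(y) = -6.756, v = y - alpha*grad = -1.0321
  prox(v) = soft_thresh(-1.0321, 0.2171) = -0.815
Iteration 2: beta = 0.3333, y = -0.815 + 0.3333*(-0.815 + 1.626) = -0.5447
  grad(y) = -0.2683, v = y - alpha*grad = -0.5211
  prox(v) = soft_thresh(-0.5211, 0.2171) = -0.304
f(x_2) = 3*(-0.304)^2 + 3*(-0.304) + 2.47*|-0.304| = 0.1162


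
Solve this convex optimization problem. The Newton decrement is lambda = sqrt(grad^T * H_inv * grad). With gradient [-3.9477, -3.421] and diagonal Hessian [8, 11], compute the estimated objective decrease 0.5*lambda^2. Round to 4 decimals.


Step 1: H is diagonal, so H^(-1) * g = [-0.4935, -0.311].
Step 2: g^T H^(-1) g = sum_i g_i^2 / H_ii
  = (-3.9477)^2/8 + (-3.421)^2/11
  = 1.948 + 1.0639 = 3.012
Step 3: Objective decrease = 0.5 * g^T H^(-1) g = 1.506


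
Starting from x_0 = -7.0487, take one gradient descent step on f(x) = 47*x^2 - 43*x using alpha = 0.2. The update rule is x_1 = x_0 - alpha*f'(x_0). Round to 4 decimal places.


We compute the gradient at x_0 and apply the update.
f'(x) = 94*x - 43
f'(-7.0487) = 94*-7.0487 - 43 = -705.5778
x_1 = -7.0487 - 0.2*-705.5778 = 134.0669


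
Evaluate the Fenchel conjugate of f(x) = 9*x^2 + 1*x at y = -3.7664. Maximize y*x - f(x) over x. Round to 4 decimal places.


f*(y) = sup_x {y*x - a*x^2 - b*x} = sup_x {(y-b)*x - a*x^2}
FOC: (y - b) - 2a*x = 0 => x* = (y - b)/(2a)
x* = (-3.7664 - 1)/(2*9) = -0.2648
f*(-3.7664) = (y-b)^2/(4a) = (-3.7664 - 1)^2/(4*9)
= 22.7186/36 = 0.6311


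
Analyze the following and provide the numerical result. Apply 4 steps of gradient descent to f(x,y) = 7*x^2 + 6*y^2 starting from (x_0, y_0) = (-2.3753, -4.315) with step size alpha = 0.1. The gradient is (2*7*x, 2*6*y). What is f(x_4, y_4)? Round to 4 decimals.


Gradient descent on f(x,y) = 7*x^2 + 6*y^2.
Starting point: (-2.3753, -4.315), alpha = 0.1
Step 1: grad_x = 2*7*-2.3753 = -33.2542, grad_y = 2*6*-4.315 = -51.78
  x_1 = -2.3753 - 0.1*-33.2542 = 0.9501
  y_1 = -4.315 - 0.1*-51.78 = 0.863
Step 2: grad_x = 2*7*0.9501 = 13.3017, grad_y = 2*6*0.863 = 10.356
  x_2 = 0.9501 - 0.1*13.3017 = -0.38
  y_2 = 0.863 - 0.1*10.356 = -0.1726
Step 3: grad_x = 2*7*-0.38 = -5.3207, grad_y = 2*6*-0.1726 = -2.0712
  x_3 = -0.38 - 0.1*-5.3207 = 0.152
  y_3 = -0.1726 - 0.1*-2.0712 = 0.0345
Step 4: grad_x = 2*7*0.152 = 2.1283, grad_y = 2*6*0.0345 = 0.4142
  x_4 = 0.152 - 0.1*2.1283 = -0.0608
  y_4 = 0.0345 - 0.1*0.4142 = -0.0069
f(-0.0608, -0.0069) = 7*(-0.0608)^2 + 6*(-0.0069)^2 = 0.0262
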